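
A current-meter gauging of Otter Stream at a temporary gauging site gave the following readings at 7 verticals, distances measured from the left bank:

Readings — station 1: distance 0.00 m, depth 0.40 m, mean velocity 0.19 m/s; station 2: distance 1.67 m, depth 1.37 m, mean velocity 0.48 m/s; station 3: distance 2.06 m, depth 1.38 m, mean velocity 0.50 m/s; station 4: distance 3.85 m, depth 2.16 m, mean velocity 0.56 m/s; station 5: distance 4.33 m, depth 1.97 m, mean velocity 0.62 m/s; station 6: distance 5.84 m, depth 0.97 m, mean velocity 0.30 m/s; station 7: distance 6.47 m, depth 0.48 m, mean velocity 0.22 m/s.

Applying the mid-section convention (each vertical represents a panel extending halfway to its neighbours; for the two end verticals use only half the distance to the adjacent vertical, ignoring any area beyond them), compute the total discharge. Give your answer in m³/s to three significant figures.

w_1 = (1.67 − 0.00)/2 = 0.835 m; q_1 = 0.19 × 0.40 × 0.835 = 0.06346 m³/s
w_2 = (2.06 − 0.00)/2 = 1.03 m; q_2 = 0.48 × 1.37 × 1.03 = 0.6773 m³/s
w_3 = (3.85 − 1.67)/2 = 1.09 m; q_3 = 0.50 × 1.38 × 1.09 = 0.7521 m³/s
w_4 = (4.33 − 2.06)/2 = 1.135 m; q_4 = 0.56 × 2.16 × 1.135 = 1.373 m³/s
w_5 = (5.84 − 3.85)/2 = 0.995 m; q_5 = 0.62 × 1.97 × 0.995 = 1.215 m³/s
w_6 = (6.47 − 4.33)/2 = 1.07 m; q_6 = 0.30 × 0.97 × 1.07 = 0.3114 m³/s
w_7 = (6.47 − 5.84)/2 = 0.315 m; q_7 = 0.22 × 0.48 × 0.315 = 0.03326 m³/s
Q = Σ qᵢ = 4.426 m³/s

4.43 m³/s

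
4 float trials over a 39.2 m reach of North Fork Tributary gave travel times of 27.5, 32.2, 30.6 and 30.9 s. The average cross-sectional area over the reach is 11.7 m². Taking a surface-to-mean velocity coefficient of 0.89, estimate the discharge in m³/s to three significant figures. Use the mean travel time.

13.5 m³/s

t̄ = (27.5 + 32.2 + 30.6 + 30.9) / 4 = 30.3 s
v_surface = L / t̄ = 39.2 / 30.3 = 1.294 m/s
v_mean = 0.89 × 1.294 = 1.151 m/s
Q = A × v_mean = 11.7 × 1.151 = 13.47 m³/s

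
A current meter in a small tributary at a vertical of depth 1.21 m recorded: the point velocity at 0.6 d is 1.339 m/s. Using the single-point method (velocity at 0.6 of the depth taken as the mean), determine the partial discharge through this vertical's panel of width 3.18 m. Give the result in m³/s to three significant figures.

5.15 m³/s

v̄ = v₀.₆ = 1.339 m/s
q = v̄ × d × w = 1.339 × 1.21 × 3.18 = 5.152 m³/s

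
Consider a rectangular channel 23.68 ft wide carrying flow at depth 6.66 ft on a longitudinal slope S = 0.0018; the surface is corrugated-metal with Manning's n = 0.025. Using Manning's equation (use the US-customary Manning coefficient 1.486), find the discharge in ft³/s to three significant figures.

1050 ft³/s

A = b·y = 23.68 × 6.66 = 157.7 ft²
P = b + 2y = 23.68 + 2×6.66 = 37.00 ft
R = A/P = 157.7/37.00 = 4.262 ft
Q = (1.486/n)·A·R^(2/3)·S^(1/2) = (1.486/0.025) × 157.7 × 4.262^(2/3) × 0.0018^(1/2) = 1046 ft³/s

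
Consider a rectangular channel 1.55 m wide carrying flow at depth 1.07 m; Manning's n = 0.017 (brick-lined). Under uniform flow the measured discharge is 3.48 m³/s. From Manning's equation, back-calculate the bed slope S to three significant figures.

0.00370

A = b·y = 1.55 × 1.07 = 1.659 m²
P = b + 2y = 1.55 + 2×1.07 = 3.690 m
R = A/P = 1.659/3.690 = 0.4495 m
S = (Q·n / (1·A·R^(2/3)))² = (3.48×0.017 / (1×1.659×0.5868))² = 0.003696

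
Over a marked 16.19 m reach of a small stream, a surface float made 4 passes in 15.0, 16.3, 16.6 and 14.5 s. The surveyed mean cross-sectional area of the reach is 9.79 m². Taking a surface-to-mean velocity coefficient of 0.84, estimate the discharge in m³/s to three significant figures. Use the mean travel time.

8.53 m³/s

t̄ = (15.0 + 16.3 + 16.6 + 14.5) / 4 = 15.6 s
v_surface = L / t̄ = 16.19 / 15.6 = 1.038 m/s
v_mean = 0.84 × 1.038 = 0.8718 m/s
Q = A × v_mean = 9.79 × 0.8718 = 8.535 m³/s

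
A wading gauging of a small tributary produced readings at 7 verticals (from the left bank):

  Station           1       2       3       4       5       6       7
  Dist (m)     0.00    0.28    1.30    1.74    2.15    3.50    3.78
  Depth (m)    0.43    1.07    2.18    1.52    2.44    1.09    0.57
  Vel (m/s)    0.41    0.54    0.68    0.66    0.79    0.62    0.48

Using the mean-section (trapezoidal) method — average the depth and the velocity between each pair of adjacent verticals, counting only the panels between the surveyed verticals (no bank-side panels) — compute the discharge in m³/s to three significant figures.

4.05 m³/s

Panel 1-2: Δb = 0.28 m, d̄ = (0.43+1.07)/2 = 0.75, v̄ = (0.41+0.54)/2 = 0.475 → q = 0.28×0.75×0.475 = 0.09975 m³/s
Panel 2-3: Δb = 1.02 m, d̄ = (1.07+2.18)/2 = 1.625, v̄ = (0.54+0.68)/2 = 0.61 → q = 1.02×1.625×0.61 = 1.011 m³/s
Panel 3-4: Δb = 0.44 m, d̄ = (2.18+1.52)/2 = 1.85, v̄ = (0.68+0.66)/2 = 0.67 → q = 0.44×1.85×0.67 = 0.5454 m³/s
Panel 4-5: Δb = 0.41 m, d̄ = (1.52+2.44)/2 = 1.98, v̄ = (0.66+0.79)/2 = 0.725 → q = 0.41×1.98×0.725 = 0.5886 m³/s
Panel 5-6: Δb = 1.35 m, d̄ = (2.44+1.09)/2 = 1.765, v̄ = (0.79+0.62)/2 = 0.705 → q = 1.35×1.765×0.705 = 1.680 m³/s
Panel 6-7: Δb = 0.28 m, d̄ = (1.09+0.57)/2 = 0.83, v̄ = (0.62+0.48)/2 = 0.55 → q = 0.28×0.83×0.55 = 0.1278 m³/s
Q = Σ q = 4.052 m³/s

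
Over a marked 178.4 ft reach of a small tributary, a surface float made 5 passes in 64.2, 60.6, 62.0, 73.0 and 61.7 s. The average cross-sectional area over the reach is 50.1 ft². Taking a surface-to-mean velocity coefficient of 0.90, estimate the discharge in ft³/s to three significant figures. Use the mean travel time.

125 ft³/s

t̄ = (64.2 + 60.6 + 62.0 + 73.0 + 61.7) / 5 = 64.3 s
v_surface = L / t̄ = 178.4 / 64.3 = 2.774 ft/s
v_mean = 0.90 × 2.774 = 2.497 ft/s
Q = A × v_mean = 50.1 × 2.497 = 125.1 ft³/s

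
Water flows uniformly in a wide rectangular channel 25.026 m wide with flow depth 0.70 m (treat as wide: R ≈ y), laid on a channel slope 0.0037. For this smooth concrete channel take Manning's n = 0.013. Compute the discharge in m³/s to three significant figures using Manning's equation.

64.6 m³/s

A = b·y = 25.026 × 0.70 = 17.52 m²
Wide channel: R ≈ y = 0.70 m
Q = (1/n)·A·R^(2/3)·S^(1/2) = (1/0.013) × 17.52 × 0.7000^(2/3) × 0.0037^(1/2) = 64.62 m³/s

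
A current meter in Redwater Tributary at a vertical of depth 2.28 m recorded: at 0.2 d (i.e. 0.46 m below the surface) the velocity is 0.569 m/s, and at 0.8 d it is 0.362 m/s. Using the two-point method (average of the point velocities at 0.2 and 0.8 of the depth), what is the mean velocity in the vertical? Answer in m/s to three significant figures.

0.466 m/s

v̄ = (0.569 + 0.362) / 2 = 0.4655 m/s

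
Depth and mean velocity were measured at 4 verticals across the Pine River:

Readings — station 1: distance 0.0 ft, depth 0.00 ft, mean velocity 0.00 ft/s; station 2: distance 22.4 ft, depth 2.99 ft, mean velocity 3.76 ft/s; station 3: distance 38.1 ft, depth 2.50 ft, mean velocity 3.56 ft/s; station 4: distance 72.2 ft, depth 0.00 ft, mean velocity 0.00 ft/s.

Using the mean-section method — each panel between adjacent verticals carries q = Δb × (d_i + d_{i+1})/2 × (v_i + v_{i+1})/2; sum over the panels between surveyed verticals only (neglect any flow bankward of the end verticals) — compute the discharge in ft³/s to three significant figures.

297 ft³/s

Panel 1-2: Δb = 22.4 ft, d̄ = (0.00+2.99)/2 = 1.495, v̄ = (0.00+3.76)/2 = 1.88 → q = 22.4×1.495×1.88 = 62.96 ft³/s
Panel 2-3: Δb = 15.7 ft, d̄ = (2.99+2.50)/2 = 2.745, v̄ = (3.76+3.56)/2 = 3.66 → q = 15.7×2.745×3.66 = 157.7 ft³/s
Panel 3-4: Δb = 34.1 ft, d̄ = (2.50+0.00)/2 = 1.25, v̄ = (3.56+0.00)/2 = 1.78 → q = 34.1×1.25×1.78 = 75.87 ft³/s
Q = Σ q = 296.6 ft³/s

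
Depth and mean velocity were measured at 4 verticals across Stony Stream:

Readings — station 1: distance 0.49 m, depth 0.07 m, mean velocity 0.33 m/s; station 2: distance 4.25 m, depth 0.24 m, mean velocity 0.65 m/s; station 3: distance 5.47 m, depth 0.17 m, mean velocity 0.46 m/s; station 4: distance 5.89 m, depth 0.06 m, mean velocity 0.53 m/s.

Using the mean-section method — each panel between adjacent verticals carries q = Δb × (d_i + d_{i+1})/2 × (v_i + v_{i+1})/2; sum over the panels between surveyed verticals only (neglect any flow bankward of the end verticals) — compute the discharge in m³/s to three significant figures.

Panel 1-2: Δb = 3.76 m, d̄ = (0.07+0.24)/2 = 0.155, v̄ = (0.33+0.65)/2 = 0.49 → q = 3.76×0.155×0.49 = 0.2856 m³/s
Panel 2-3: Δb = 1.22 m, d̄ = (0.24+0.17)/2 = 0.205, v̄ = (0.65+0.46)/2 = 0.555 → q = 1.22×0.205×0.555 = 0.1388 m³/s
Panel 3-4: Δb = 0.42 m, d̄ = (0.17+0.06)/2 = 0.115, v̄ = (0.46+0.53)/2 = 0.495 → q = 0.42×0.115×0.495 = 0.02391 m³/s
Q = Σ q = 0.4483 m³/s

0.448 m³/s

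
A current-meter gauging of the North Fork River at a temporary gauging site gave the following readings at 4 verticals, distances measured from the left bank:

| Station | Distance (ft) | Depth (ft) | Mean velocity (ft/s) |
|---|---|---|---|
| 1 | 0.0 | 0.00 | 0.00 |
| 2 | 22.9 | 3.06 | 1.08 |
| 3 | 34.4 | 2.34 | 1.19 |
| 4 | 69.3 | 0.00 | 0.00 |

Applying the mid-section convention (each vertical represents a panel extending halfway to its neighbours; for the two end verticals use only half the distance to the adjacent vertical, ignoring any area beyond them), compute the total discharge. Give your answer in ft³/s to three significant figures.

w_2 = (34.4 − 0.0)/2 = 17.2 ft; q_2 = 1.08 × 3.06 × 17.2 = 56.84 ft³/s
w_3 = (69.3 − 22.9)/2 = 23.2 ft; q_3 = 1.19 × 2.34 × 23.2 = 64.60 ft³/s
Stations 1, 4 contribute zero (depth or velocity is 0).
Q = Σ qᵢ = 121.4 ft³/s

121 ft³/s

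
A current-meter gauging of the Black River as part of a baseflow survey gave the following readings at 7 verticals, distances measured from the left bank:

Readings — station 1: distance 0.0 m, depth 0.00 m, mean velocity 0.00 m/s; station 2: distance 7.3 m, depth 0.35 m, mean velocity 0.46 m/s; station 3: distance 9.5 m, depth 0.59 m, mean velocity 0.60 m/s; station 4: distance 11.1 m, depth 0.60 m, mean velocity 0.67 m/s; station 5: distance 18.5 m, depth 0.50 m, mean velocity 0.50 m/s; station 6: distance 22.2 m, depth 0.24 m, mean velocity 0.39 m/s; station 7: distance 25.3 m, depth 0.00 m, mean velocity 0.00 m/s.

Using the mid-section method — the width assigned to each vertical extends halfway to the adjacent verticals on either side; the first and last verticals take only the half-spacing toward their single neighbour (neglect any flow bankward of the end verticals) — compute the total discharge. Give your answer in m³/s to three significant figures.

4.95 m³/s

w_2 = (9.5 − 0.0)/2 = 4.75 m; q_2 = 0.46 × 0.35 × 4.75 = 0.7648 m³/s
w_3 = (11.1 − 7.3)/2 = 1.9 m; q_3 = 0.60 × 0.59 × 1.9 = 0.6726 m³/s
w_4 = (18.5 − 9.5)/2 = 4.5 m; q_4 = 0.67 × 0.60 × 4.5 = 1.809 m³/s
w_5 = (22.2 − 11.1)/2 = 5.55 m; q_5 = 0.50 × 0.50 × 5.55 = 1.388 m³/s
w_6 = (25.3 − 18.5)/2 = 3.4 m; q_6 = 0.39 × 0.24 × 3.4 = 0.3182 m³/s
Stations 1, 7 contribute zero (depth or velocity is 0).
Q = Σ qᵢ = 4.952 m³/s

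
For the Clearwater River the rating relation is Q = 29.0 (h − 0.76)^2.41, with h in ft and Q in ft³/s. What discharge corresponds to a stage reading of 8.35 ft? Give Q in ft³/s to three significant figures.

Q = 29.0 × (8.35 − 0.76)^2.41 = 29.0 × 7.59^2.41 = 3835 ft³/s

3840 ft³/s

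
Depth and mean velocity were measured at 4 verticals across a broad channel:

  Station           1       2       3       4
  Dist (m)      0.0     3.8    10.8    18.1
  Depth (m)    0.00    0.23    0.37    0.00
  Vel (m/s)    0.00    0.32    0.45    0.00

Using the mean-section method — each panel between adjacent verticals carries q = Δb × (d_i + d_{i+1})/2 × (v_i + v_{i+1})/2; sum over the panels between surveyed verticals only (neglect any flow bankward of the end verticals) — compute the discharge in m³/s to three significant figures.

Panel 1-2: Δb = 3.8 m, d̄ = (0.00+0.23)/2 = 0.115, v̄ = (0.00+0.32)/2 = 0.16 → q = 3.8×0.115×0.16 = 0.06992 m³/s
Panel 2-3: Δb = 7 m, d̄ = (0.23+0.37)/2 = 0.3, v̄ = (0.32+0.45)/2 = 0.385 → q = 7×0.3×0.385 = 0.8085 m³/s
Panel 3-4: Δb = 7.3 m, d̄ = (0.37+0.00)/2 = 0.185, v̄ = (0.45+0.00)/2 = 0.225 → q = 7.3×0.185×0.225 = 0.3039 m³/s
Q = Σ q = 1.182 m³/s

1.18 m³/s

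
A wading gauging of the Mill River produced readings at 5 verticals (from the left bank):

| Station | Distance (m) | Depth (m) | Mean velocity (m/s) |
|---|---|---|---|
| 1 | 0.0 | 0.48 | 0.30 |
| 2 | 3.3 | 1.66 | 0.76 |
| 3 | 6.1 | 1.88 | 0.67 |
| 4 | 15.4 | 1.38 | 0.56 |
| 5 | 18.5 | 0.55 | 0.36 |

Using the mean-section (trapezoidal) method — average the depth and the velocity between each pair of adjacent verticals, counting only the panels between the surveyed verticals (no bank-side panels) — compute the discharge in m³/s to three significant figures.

Panel 1-2: Δb = 3.3 m, d̄ = (0.48+1.66)/2 = 1.07, v̄ = (0.30+0.76)/2 = 0.53 → q = 3.3×1.07×0.53 = 1.871 m³/s
Panel 2-3: Δb = 2.8 m, d̄ = (1.66+1.88)/2 = 1.77, v̄ = (0.76+0.67)/2 = 0.715 → q = 2.8×1.77×0.715 = 3.544 m³/s
Panel 3-4: Δb = 9.3 m, d̄ = (1.88+1.38)/2 = 1.63, v̄ = (0.67+0.56)/2 = 0.615 → q = 9.3×1.63×0.615 = 9.323 m³/s
Panel 4-5: Δb = 3.1 m, d̄ = (1.38+0.55)/2 = 0.965, v̄ = (0.56+0.36)/2 = 0.46 → q = 3.1×0.965×0.46 = 1.376 m³/s
Q = Σ q = 16.11 m³/s

16.1 m³/s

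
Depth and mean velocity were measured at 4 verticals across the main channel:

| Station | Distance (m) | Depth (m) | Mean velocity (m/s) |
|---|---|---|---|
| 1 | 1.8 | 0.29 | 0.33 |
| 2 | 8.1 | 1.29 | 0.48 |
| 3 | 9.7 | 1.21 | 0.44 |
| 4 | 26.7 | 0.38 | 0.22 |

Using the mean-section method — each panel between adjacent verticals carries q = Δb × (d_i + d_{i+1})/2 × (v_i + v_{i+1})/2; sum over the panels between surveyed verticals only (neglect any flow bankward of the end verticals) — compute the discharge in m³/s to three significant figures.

7.40 m³/s

Panel 1-2: Δb = 6.3 m, d̄ = (0.29+1.29)/2 = 0.79, v̄ = (0.33+0.48)/2 = 0.405 → q = 6.3×0.79×0.405 = 2.016 m³/s
Panel 2-3: Δb = 1.6 m, d̄ = (1.29+1.21)/2 = 1.25, v̄ = (0.48+0.44)/2 = 0.46 → q = 1.6×1.25×0.46 = 0.9200 m³/s
Panel 3-4: Δb = 17 m, d̄ = (1.21+0.38)/2 = 0.795, v̄ = (0.44+0.22)/2 = 0.33 → q = 17×0.795×0.33 = 4.460 m³/s
Q = Σ q = 7.396 m³/s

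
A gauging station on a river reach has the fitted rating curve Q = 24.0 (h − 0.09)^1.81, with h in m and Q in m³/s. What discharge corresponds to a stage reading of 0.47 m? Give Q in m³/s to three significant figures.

4.17 m³/s

Q = 24.0 × (0.47 − 0.09)^1.81 = 24.0 × 0.38^1.81 = 4.165 m³/s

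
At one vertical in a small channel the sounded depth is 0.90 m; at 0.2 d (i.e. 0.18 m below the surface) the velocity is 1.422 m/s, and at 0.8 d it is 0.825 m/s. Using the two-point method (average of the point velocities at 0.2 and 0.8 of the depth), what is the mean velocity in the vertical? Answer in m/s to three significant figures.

1.12 m/s

v̄ = (1.422 + 0.825) / 2 = 1.124 m/s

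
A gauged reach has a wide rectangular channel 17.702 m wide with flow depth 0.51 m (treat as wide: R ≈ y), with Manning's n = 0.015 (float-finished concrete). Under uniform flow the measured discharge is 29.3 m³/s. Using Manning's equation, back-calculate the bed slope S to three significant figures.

A = b·y = 17.702 × 0.51 = 9.028 m²
Wide channel: R ≈ y = 0.51 m
S = (Q·n / (1·A·R^(2/3)))² = (29.3×0.015 / (1×9.028×0.6383))² = 0.005816

0.00582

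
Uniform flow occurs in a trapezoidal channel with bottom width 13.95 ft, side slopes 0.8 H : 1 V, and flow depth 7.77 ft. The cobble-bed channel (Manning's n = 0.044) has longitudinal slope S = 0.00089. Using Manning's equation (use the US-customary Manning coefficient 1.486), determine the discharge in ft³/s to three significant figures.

A = (b + z·y)·y = (13.95 + 0.8×7.77)×7.77 = 156.7 ft²
P = b + 2y√(1+z²) = 13.95 + 2×7.77×√(1+0.8²) = 33.85 ft
R = A/P = 156.7/33.85 = 4.629 ft
Q = (1.486/n)·A·R^(2/3)·S^(1/2) = (1.486/0.044) × 156.7 × 4.629^(2/3) × 0.00089^(1/2) = 438.5 ft³/s

438 ft³/s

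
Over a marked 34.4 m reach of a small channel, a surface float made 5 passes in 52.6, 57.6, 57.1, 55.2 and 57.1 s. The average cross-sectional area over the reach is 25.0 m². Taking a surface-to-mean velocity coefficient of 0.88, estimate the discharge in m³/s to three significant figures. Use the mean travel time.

13.5 m³/s

t̄ = (52.6 + 57.6 + 57.1 + 55.2 + 57.1) / 5 = 55.92 s
v_surface = L / t̄ = 34.4 / 55.92 = 0.6152 m/s
v_mean = 0.88 × 0.6152 = 0.5413 m/s
Q = A × v_mean = 25.0 × 0.5413 = 13.53 m³/s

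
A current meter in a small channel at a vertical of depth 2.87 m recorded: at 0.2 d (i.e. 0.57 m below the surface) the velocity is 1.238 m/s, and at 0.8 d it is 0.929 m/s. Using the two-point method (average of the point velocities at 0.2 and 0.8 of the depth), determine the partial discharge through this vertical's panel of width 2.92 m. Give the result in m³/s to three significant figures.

9.08 m³/s

v̄ = (1.238 + 0.929) / 2 = 1.084 m/s
q = v̄ × d × w = 1.084 × 2.87 × 2.92 = 9.080 m³/s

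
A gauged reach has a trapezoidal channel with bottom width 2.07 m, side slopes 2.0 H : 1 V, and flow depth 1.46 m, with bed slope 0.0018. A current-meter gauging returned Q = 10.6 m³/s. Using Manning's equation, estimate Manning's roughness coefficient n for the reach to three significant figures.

A = (b + z·y)·y = (2.07 + 2.0×1.46)×1.46 = 7.285 m²
P = b + 2y√(1+z²) = 2.07 + 2×1.46×√(1+2.0²) = 8.599 m
R = A/P = 7.285/8.599 = 0.8472 m
n = (1/Q)·A·R^(2/3)·S^(1/2) = (1/10.6) × 7.285 × 0.8954 × 0.04243 = 0.02611

0.0261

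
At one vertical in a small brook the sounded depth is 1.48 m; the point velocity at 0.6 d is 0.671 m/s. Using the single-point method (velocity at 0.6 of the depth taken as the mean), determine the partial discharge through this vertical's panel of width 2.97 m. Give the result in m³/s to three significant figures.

v̄ = v₀.₆ = 0.671 m/s
q = v̄ × d × w = 0.6710 × 1.48 × 2.97 = 2.949 m³/s

2.95 m³/s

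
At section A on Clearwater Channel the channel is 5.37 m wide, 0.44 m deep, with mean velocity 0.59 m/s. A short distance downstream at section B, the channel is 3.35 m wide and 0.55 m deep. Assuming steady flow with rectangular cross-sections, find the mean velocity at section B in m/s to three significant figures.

0.757 m/s

Q = A₁V₁ = (5.37×0.44) × 0.59 = 1.394 m³/s
A₂ = 3.35 × 0.55 = 1.843 m²
V₂ = Q/A₂ = 1.394/1.843 = 0.7566 m/s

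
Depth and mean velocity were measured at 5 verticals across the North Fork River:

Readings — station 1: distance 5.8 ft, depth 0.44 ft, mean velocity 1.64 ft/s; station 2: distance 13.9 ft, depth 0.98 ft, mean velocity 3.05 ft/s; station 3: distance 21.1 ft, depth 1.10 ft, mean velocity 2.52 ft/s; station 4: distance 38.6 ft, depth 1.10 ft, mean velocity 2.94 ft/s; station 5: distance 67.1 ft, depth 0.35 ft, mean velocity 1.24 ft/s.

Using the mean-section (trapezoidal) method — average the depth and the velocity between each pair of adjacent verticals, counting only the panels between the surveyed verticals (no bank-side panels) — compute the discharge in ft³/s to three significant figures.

Panel 1-2: Δb = 8.1 ft, d̄ = (0.44+0.98)/2 = 0.71, v̄ = (1.64+3.05)/2 = 2.345 → q = 8.1×0.71×2.345 = 13.49 ft³/s
Panel 2-3: Δb = 7.2 ft, d̄ = (0.98+1.10)/2 = 1.04, v̄ = (3.05+2.52)/2 = 2.785 → q = 7.2×1.04×2.785 = 20.85 ft³/s
Panel 3-4: Δb = 17.5 ft, d̄ = (1.10+1.10)/2 = 1.1, v̄ = (2.52+2.94)/2 = 2.73 → q = 17.5×1.1×2.73 = 52.55 ft³/s
Panel 4-5: Δb = 28.5 ft, d̄ = (1.10+0.35)/2 = 0.725, v̄ = (2.94+1.24)/2 = 2.09 → q = 28.5×0.725×2.09 = 43.18 ft³/s
Q = Σ q = 130.1 ft³/s

130 ft³/s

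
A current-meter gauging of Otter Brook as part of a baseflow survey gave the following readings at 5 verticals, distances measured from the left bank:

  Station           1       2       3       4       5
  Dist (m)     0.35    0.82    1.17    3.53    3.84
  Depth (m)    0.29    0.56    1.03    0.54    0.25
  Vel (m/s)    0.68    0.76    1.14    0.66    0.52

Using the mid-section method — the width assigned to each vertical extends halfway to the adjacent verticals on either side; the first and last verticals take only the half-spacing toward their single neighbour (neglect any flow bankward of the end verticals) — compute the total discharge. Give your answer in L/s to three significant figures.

2310 L/s

w_1 = (0.82 − 0.35)/2 = 0.235 m; q_1 = 0.68 × 0.29 × 0.235 = 0.04634 m³/s
w_2 = (1.17 − 0.35)/2 = 0.41 m; q_2 = 0.76 × 0.56 × 0.41 = 0.1745 m³/s
w_3 = (3.53 − 0.82)/2 = 1.355 m; q_3 = 1.14 × 1.03 × 1.355 = 1.591 m³/s
w_4 = (3.84 − 1.17)/2 = 1.335 m; q_4 = 0.66 × 0.54 × 1.335 = 0.4758 m³/s
w_5 = (3.84 − 3.53)/2 = 0.155 m; q_5 = 0.52 × 0.25 × 0.155 = 0.02015 m³/s
Q = Σ qᵢ = 2.308 m³/s
= 2.308 × 1000 = 2308 L/s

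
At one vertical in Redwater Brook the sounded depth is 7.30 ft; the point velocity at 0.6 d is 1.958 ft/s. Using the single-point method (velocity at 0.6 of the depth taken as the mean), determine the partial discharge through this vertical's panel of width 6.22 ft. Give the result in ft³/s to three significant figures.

v̄ = v₀.₆ = 1.958 ft/s
q = v̄ × d × w = 1.958 × 7.30 × 6.22 = 88.90 ft³/s

88.9 ft³/s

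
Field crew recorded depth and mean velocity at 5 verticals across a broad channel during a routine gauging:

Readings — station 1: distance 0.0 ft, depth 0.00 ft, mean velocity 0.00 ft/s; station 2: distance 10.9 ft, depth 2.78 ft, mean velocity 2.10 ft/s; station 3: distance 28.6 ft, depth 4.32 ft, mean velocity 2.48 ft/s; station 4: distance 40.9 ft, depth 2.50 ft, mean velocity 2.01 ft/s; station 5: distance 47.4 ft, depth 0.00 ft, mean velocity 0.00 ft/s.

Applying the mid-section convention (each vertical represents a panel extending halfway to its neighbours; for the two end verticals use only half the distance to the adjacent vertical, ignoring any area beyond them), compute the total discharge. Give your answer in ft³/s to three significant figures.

291 ft³/s

w_2 = (28.6 − 0.0)/2 = 14.3 ft; q_2 = 2.10 × 2.78 × 14.3 = 83.48 ft³/s
w_3 = (40.9 − 10.9)/2 = 15 ft; q_3 = 2.48 × 4.32 × 15 = 160.7 ft³/s
w_4 = (47.4 − 28.6)/2 = 9.4 ft; q_4 = 2.01 × 2.50 × 9.4 = 47.24 ft³/s
Stations 1, 5 contribute zero (depth or velocity is 0).
Q = Σ qᵢ = 291.4 ft³/s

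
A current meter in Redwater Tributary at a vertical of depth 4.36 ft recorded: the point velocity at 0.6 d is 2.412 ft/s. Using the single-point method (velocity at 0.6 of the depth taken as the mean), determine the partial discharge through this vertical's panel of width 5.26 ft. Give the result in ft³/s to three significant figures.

55.3 ft³/s

v̄ = v₀.₆ = 2.412 ft/s
q = v̄ × d × w = 2.412 × 4.36 × 5.26 = 55.32 ft³/s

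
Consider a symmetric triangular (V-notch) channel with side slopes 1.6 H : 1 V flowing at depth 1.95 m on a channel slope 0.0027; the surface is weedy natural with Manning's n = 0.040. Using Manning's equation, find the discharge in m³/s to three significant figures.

A = z·y² = 1.6×1.95² = 6.084 m²
P = 2y√(1+z²) = 2×1.95×√(1+1.6²) = 7.359 m
R = A/P = 6.084/7.359 = 0.8268 m
Q = (1/n)·A·R^(2/3)·S^(1/2) = (1/0.040) × 6.084 × 0.8268^(2/3) × 0.0027^(1/2) = 6.962 m³/s

6.96 m³/s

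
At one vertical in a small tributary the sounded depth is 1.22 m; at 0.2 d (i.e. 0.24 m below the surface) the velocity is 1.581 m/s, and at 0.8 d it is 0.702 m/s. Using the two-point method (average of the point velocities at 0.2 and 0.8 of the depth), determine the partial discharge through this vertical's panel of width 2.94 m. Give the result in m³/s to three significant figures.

4.09 m³/s

v̄ = (1.581 + 0.702) / 2 = 1.142 m/s
q = v̄ × d × w = 1.142 × 1.22 × 2.94 = 4.094 m³/s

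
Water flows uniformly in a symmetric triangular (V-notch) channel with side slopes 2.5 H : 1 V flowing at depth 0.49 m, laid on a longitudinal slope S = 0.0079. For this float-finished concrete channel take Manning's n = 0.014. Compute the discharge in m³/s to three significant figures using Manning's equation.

A = z·y² = 2.5×0.49² = 0.6003 m²
P = 2y√(1+z²) = 2×0.49×√(1+2.5²) = 2.639 m
R = A/P = 0.6003/2.639 = 0.2275 m
Q = (1/n)·A·R^(2/3)·S^(1/2) = (1/0.014) × 0.6003 × 0.2275^(2/3) × 0.0079^(1/2) = 1.420 m³/s

1.42 m³/s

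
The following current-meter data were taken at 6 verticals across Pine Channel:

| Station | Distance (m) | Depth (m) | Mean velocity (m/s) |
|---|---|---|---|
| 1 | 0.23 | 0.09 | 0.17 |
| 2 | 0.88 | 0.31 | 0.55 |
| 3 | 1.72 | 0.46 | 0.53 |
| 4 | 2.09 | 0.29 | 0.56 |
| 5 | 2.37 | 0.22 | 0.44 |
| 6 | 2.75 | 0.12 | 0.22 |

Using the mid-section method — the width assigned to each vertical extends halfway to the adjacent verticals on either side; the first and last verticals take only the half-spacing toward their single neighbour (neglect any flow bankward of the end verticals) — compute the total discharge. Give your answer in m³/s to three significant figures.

0.369 m³/s

w_1 = (0.88 − 0.23)/2 = 0.325 m; q_1 = 0.17 × 0.09 × 0.325 = 0.004973 m³/s
w_2 = (1.72 − 0.23)/2 = 0.745 m; q_2 = 0.55 × 0.31 × 0.745 = 0.1270 m³/s
w_3 = (2.09 − 0.88)/2 = 0.605 m; q_3 = 0.53 × 0.46 × 0.605 = 0.1475 m³/s
w_4 = (2.37 − 1.72)/2 = 0.325 m; q_4 = 0.56 × 0.29 × 0.325 = 0.05278 m³/s
w_5 = (2.75 − 2.09)/2 = 0.33 m; q_5 = 0.44 × 0.22 × 0.33 = 0.03194 m³/s
w_6 = (2.75 − 2.37)/2 = 0.19 m; q_6 = 0.22 × 0.12 × 0.19 = 0.005016 m³/s
Q = Σ qᵢ = 0.3692 m³/s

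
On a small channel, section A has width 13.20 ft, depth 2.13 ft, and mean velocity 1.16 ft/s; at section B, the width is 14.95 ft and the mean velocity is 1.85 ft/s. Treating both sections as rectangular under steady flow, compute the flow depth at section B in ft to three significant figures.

Q = A₁V₁ = (13.20×2.13) × 1.16 = 32.61 ft³/s
d₂ = Q/(b₂ V₂) = 32.61/(14.95×1.85) = 1.179 ft

1.18 ft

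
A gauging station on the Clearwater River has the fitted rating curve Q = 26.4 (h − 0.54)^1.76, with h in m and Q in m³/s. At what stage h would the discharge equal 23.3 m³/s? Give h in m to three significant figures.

h − h₀ = (Q/C)^(1/b) = (23.3/26.4)^(1/1.76) = 0.9315 m
h = 0.54 + 0.9315 = 1.471 m

1.47 m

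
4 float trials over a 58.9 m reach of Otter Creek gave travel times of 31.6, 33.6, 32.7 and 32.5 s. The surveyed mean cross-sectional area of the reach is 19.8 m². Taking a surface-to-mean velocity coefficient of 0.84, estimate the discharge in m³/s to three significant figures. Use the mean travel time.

30.0 m³/s

t̄ = (31.6 + 33.6 + 32.7 + 32.5) / 4 = 32.6 s
v_surface = L / t̄ = 58.9 / 32.6 = 1.807 m/s
v_mean = 0.84 × 1.807 = 1.518 m/s
Q = A × v_mean = 19.8 × 1.518 = 30.05 m³/s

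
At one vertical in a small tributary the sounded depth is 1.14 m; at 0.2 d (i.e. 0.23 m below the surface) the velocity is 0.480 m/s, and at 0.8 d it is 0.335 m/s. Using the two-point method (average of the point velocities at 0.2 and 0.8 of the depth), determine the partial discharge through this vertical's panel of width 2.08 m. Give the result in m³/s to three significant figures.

0.966 m³/s

v̄ = (0.480 + 0.335) / 2 = 0.4075 m/s
q = v̄ × d × w = 0.4075 × 1.14 × 2.08 = 0.9663 m³/s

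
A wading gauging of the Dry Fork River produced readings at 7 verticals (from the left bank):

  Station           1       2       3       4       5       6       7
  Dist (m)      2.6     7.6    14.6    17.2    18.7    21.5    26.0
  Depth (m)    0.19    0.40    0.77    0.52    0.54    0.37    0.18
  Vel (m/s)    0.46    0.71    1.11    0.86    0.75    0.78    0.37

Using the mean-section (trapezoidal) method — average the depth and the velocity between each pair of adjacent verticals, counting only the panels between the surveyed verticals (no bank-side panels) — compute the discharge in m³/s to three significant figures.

Panel 1-2: Δb = 5 m, d̄ = (0.19+0.40)/2 = 0.295, v̄ = (0.46+0.71)/2 = 0.585 → q = 5×0.295×0.585 = 0.8629 m³/s
Panel 2-3: Δb = 7 m, d̄ = (0.40+0.77)/2 = 0.585, v̄ = (0.71+1.11)/2 = 0.91 → q = 7×0.585×0.91 = 3.726 m³/s
Panel 3-4: Δb = 2.6 m, d̄ = (0.77+0.52)/2 = 0.645, v̄ = (1.11+0.86)/2 = 0.985 → q = 2.6×0.645×0.985 = 1.652 m³/s
Panel 4-5: Δb = 1.5 m, d̄ = (0.52+0.54)/2 = 0.53, v̄ = (0.86+0.75)/2 = 0.805 → q = 1.5×0.53×0.805 = 0.6400 m³/s
Panel 5-6: Δb = 2.8 m, d̄ = (0.54+0.37)/2 = 0.455, v̄ = (0.75+0.78)/2 = 0.765 → q = 2.8×0.455×0.765 = 0.9746 m³/s
Panel 6-7: Δb = 4.5 m, d̄ = (0.37+0.18)/2 = 0.275, v̄ = (0.78+0.37)/2 = 0.575 → q = 4.5×0.275×0.575 = 0.7116 m³/s
Q = Σ q = 8.567 m³/s

8.57 m³/s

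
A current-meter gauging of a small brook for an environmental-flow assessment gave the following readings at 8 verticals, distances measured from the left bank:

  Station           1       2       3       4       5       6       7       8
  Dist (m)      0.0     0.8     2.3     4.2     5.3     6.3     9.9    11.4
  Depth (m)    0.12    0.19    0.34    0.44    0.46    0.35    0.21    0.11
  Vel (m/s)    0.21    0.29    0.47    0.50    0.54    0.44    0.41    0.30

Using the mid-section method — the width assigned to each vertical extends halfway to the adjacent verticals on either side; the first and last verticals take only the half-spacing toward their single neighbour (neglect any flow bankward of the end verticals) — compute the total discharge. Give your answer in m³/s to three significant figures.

w_1 = (0.8 − 0.0)/2 = 0.4 m; q_1 = 0.21 × 0.12 × 0.4 = 0.01008 m³/s
w_2 = (2.3 − 0.0)/2 = 1.15 m; q_2 = 0.29 × 0.19 × 1.15 = 0.06337 m³/s
w_3 = (4.2 − 0.8)/2 = 1.7 m; q_3 = 0.47 × 0.34 × 1.7 = 0.2717 m³/s
w_4 = (5.3 − 2.3)/2 = 1.5 m; q_4 = 0.50 × 0.44 × 1.5 = 0.3300 m³/s
w_5 = (6.3 − 4.2)/2 = 1.05 m; q_5 = 0.54 × 0.46 × 1.05 = 0.2608 m³/s
w_6 = (9.9 − 5.3)/2 = 2.3 m; q_6 = 0.44 × 0.35 × 2.3 = 0.3542 m³/s
w_7 = (11.4 − 6.3)/2 = 2.55 m; q_7 = 0.41 × 0.21 × 2.55 = 0.2196 m³/s
w_8 = (11.4 − 9.9)/2 = 0.75 m; q_8 = 0.30 × 0.11 × 0.75 = 0.02475 m³/s
Q = Σ qᵢ = 1.534 m³/s

1.53 m³/s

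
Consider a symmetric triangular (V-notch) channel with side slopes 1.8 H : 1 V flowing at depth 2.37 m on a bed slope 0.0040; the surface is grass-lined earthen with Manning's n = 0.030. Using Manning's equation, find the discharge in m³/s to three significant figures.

21.8 m³/s

A = z·y² = 1.8×2.37² = 10.11 m²
P = 2y√(1+z²) = 2×2.37×√(1+1.8²) = 9.760 m
R = A/P = 10.11/9.760 = 1.036 m
Q = (1/n)·A·R^(2/3)·S^(1/2) = (1/0.030) × 10.11 × 1.036^(2/3) × 0.0040^(1/2) = 21.82 m³/s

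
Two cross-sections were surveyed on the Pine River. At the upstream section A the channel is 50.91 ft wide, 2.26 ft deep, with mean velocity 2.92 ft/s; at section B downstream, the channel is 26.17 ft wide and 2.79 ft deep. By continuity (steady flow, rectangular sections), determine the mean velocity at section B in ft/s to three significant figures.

4.60 ft/s

Q = A₁V₁ = (50.91×2.26) × 2.92 = 336.0 ft³/s
A₂ = 26.17 × 2.79 = 73.01 ft²
V₂ = Q/A₂ = 336.0/73.01 = 4.601 ft/s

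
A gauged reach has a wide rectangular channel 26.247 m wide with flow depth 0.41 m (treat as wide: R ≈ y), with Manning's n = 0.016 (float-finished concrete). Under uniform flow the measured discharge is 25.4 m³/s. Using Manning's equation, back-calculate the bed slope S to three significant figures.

0.00468

A = b·y = 26.247 × 0.41 = 10.76 m²
Wide channel: R ≈ y = 0.41 m
S = (Q·n / (1·A·R^(2/3)))² = (25.4×0.016 / (1×10.76×0.5519))² = 0.004682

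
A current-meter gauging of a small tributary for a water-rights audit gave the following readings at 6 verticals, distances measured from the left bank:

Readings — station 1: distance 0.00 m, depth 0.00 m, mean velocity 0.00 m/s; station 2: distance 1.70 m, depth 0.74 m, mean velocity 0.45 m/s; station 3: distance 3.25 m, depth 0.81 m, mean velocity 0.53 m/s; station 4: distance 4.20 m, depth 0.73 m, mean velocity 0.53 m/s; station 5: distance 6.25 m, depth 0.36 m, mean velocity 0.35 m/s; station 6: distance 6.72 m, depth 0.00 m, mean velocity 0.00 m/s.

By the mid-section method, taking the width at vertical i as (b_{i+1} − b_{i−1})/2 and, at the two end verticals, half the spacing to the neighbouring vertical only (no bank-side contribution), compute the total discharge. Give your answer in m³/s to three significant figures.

1.82 m³/s

w_2 = (3.25 − 0.00)/2 = 1.625 m; q_2 = 0.45 × 0.74 × 1.625 = 0.5411 m³/s
w_3 = (4.20 − 1.70)/2 = 1.25 m; q_3 = 0.53 × 0.81 × 1.25 = 0.5366 m³/s
w_4 = (6.25 − 3.25)/2 = 1.5 m; q_4 = 0.53 × 0.73 × 1.5 = 0.5804 m³/s
w_5 = (6.72 − 4.20)/2 = 1.26 m; q_5 = 0.35 × 0.36 × 1.26 = 0.1588 m³/s
Stations 1, 6 contribute zero (depth or velocity is 0).
Q = Σ qᵢ = 1.817 m³/s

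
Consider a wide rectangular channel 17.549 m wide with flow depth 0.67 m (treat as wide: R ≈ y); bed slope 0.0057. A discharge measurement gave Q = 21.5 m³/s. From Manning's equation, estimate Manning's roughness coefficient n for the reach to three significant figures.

A = b·y = 17.549 × 0.67 = 11.76 m²
Wide channel: R ≈ y = 0.67 m
n = (1/Q)·A·R^(2/3)·S^(1/2) = (1/21.5) × 11.76 × 0.7657 × 0.07550 = 0.03161

0.0316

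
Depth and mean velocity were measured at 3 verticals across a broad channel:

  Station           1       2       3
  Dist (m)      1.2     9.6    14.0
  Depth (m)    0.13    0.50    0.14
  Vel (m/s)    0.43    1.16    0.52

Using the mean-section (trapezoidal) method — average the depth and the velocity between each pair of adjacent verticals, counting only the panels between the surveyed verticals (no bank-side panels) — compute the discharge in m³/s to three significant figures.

Panel 1-2: Δb = 8.4 m, d̄ = (0.13+0.50)/2 = 0.315, v̄ = (0.43+1.16)/2 = 0.795 → q = 8.4×0.315×0.795 = 2.104 m³/s
Panel 2-3: Δb = 4.4 m, d̄ = (0.50+0.14)/2 = 0.32, v̄ = (1.16+0.52)/2 = 0.84 → q = 4.4×0.32×0.84 = 1.183 m³/s
Q = Σ q = 3.286 m³/s

3.29 m³/s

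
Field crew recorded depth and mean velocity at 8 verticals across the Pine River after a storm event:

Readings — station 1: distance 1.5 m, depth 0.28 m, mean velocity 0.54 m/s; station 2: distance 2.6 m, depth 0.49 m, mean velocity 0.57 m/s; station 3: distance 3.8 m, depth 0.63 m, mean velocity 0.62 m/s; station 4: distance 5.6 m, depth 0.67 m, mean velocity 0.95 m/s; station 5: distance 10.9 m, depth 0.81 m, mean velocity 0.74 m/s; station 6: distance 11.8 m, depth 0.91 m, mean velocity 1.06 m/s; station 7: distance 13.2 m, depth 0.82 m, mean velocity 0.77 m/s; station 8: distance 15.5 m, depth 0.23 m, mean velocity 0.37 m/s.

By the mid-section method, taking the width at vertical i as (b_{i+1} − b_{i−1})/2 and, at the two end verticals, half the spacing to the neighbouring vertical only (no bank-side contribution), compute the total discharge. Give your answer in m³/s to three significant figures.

w_1 = (2.6 − 1.5)/2 = 0.55 m; q_1 = 0.54 × 0.28 × 0.55 = 0.08316 m³/s
w_2 = (3.8 − 1.5)/2 = 1.15 m; q_2 = 0.57 × 0.49 × 1.15 = 0.3212 m³/s
w_3 = (5.6 − 2.6)/2 = 1.5 m; q_3 = 0.62 × 0.63 × 1.5 = 0.5859 m³/s
w_4 = (10.9 − 3.8)/2 = 3.55 m; q_4 = 0.95 × 0.67 × 3.55 = 2.260 m³/s
w_5 = (11.8 − 5.6)/2 = 3.1 m; q_5 = 0.74 × 0.81 × 3.1 = 1.858 m³/s
w_6 = (13.2 − 10.9)/2 = 1.15 m; q_6 = 1.06 × 0.91 × 1.15 = 1.109 m³/s
w_7 = (15.5 − 11.8)/2 = 1.85 m; q_7 = 0.77 × 0.82 × 1.85 = 1.168 m³/s
w_8 = (15.5 − 13.2)/2 = 1.15 m; q_8 = 0.37 × 0.23 × 1.15 = 0.09787 m³/s
Q = Σ qᵢ = 7.483 m³/s

7.48 m³/s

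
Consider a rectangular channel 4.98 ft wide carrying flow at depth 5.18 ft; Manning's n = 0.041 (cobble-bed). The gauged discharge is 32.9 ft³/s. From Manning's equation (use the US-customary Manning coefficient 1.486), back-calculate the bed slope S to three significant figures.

0.000619

A = b·y = 4.98 × 5.18 = 25.80 ft²
P = b + 2y = 4.98 + 2×5.18 = 15.34 ft
R = A/P = 25.80/15.34 = 1.682 ft
S = (Q·n / (1.486·A·R^(2/3)))² = (32.9×0.041 / (1.486×25.80×1.414))² = 0.0006192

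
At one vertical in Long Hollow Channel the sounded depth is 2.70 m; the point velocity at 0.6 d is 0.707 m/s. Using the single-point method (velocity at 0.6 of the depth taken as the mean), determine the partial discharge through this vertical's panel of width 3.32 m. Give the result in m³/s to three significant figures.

v̄ = v₀.₆ = 0.707 m/s
q = v̄ × d × w = 0.7070 × 2.70 × 3.32 = 6.338 m³/s

6.34 m³/s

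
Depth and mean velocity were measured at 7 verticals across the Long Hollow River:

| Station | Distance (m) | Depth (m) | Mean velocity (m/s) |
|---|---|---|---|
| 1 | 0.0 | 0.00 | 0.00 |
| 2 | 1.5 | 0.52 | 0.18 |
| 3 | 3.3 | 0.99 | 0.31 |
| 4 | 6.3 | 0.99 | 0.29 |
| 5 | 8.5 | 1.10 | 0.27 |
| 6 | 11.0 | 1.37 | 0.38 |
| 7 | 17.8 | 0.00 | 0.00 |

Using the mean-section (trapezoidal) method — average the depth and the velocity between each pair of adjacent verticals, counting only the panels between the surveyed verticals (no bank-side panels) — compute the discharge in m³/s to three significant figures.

Panel 1-2: Δb = 1.5 m, d̄ = (0.00+0.52)/2 = 0.26, v̄ = (0.00+0.18)/2 = 0.09 → q = 1.5×0.26×0.09 = 0.03510 m³/s
Panel 2-3: Δb = 1.8 m, d̄ = (0.52+0.99)/2 = 0.755, v̄ = (0.18+0.31)/2 = 0.245 → q = 1.8×0.755×0.245 = 0.3330 m³/s
Panel 3-4: Δb = 3 m, d̄ = (0.99+0.99)/2 = 0.99, v̄ = (0.31+0.29)/2 = 0.3 → q = 3×0.99×0.3 = 0.8910 m³/s
Panel 4-5: Δb = 2.2 m, d̄ = (0.99+1.10)/2 = 1.045, v̄ = (0.29+0.27)/2 = 0.28 → q = 2.2×1.045×0.28 = 0.6437 m³/s
Panel 5-6: Δb = 2.5 m, d̄ = (1.10+1.37)/2 = 1.235, v̄ = (0.27+0.38)/2 = 0.325 → q = 2.5×1.235×0.325 = 1.003 m³/s
Panel 6-7: Δb = 6.8 m, d̄ = (1.37+0.00)/2 = 0.685, v̄ = (0.38+0.00)/2 = 0.19 → q = 6.8×0.685×0.19 = 0.8850 m³/s
Q = Σ q = 3.791 m³/s

3.79 m³/s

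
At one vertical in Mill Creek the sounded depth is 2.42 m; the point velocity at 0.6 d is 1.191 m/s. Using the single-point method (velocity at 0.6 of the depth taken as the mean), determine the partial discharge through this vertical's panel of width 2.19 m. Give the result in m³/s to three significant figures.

6.31 m³/s

v̄ = v₀.₆ = 1.191 m/s
q = v̄ × d × w = 1.191 × 2.42 × 2.19 = 6.312 m³/s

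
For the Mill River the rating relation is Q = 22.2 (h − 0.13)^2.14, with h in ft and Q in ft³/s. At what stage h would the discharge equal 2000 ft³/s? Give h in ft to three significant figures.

8.32 ft

h − h₀ = (Q/C)^(1/b) = (2000/22.2)^(1/2.14) = 8.192 ft
h = 0.13 + 8.192 = 8.322 ft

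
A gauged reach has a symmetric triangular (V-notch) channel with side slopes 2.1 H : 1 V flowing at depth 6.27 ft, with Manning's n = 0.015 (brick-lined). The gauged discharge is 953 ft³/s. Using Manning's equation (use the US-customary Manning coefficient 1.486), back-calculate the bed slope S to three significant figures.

A = z·y² = 2.1×6.27² = 82.56 ft²
P = 2y√(1+z²) = 2×6.27×√(1+2.1²) = 29.17 ft
R = A/P = 82.56/29.17 = 2.830 ft
S = (Q·n / (1.486·A·R^(2/3)))² = (953×0.015 / (1.486×82.56×2.001))² = 0.003391

0.00339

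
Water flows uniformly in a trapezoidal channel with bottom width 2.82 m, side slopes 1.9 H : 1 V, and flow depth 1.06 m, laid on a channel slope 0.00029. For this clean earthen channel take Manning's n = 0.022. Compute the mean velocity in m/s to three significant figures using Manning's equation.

0.607 m/s

A = (b + z·y)·y = (2.82 + 1.9×1.06)×1.06 = 5.124 m²
P = b + 2y√(1+z²) = 2.82 + 2×1.06×√(1+1.9²) = 7.372 m
R = A/P = 5.124/7.372 = 0.6951 m
Q = (1/n)·A·R^(2/3)·S^(1/2) = (1/0.022) × 5.124 × 0.6951^(2/3) × 0.00029^(1/2) = 3.112 m³/s
V = Q/A = 3.112/5.124 = 0.6074 m/s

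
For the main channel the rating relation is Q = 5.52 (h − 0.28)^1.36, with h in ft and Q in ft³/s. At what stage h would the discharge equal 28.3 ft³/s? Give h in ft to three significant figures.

h − h₀ = (Q/C)^(1/b) = (28.3/5.52)^(1/1.36) = 3.326 ft
h = 0.28 + 3.326 = 3.606 ft

3.61 ft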